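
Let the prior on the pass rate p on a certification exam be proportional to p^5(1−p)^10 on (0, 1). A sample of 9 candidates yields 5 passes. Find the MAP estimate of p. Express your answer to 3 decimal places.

p̂_MAP = 0.417

The prior density ∝ p^5(1−p)^10 is the kernel of Beta(6, 11).
Data: 5 successes in 9 trials. The binomial likelihood contributes p^5(1−p)^4, so the posterior is Beta(6+5, 11+4) = Beta(11, 15).
For Beta(a, b) with a, b > 1 the mode is (a−1)/(a+b−2) = 10/24 ≈ 0.417.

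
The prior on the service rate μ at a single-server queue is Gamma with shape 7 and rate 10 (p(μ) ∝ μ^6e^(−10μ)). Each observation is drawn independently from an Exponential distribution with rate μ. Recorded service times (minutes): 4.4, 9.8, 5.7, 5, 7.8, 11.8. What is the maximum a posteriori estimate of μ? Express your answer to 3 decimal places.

μ̂_MAP = 0.220

The Exponential(rate=μ) likelihood is ∝ μ^n e^(−μΣtᵢ). Here n = 6 and Σtᵢ = 4.4 + 9.8 + 5.7 + 5 + 7.8 + 11.8 = 44.5.
Posterior ∝ μ^6e^(−10μ) · μ^6e^(−44.5μ) = μ^12e^(−54.5μ), i.e. Gamma(13, 54.5).
Mode = (a−1)/b = 12/54.5 ≈ 0.220.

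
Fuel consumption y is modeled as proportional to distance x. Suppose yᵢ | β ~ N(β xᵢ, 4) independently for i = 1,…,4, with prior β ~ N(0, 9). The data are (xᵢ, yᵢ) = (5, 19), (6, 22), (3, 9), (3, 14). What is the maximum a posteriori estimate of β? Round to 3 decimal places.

β̂_MAP = 3.726

log p(β | y) = −Σ(yᵢ − βxᵢ)²/(2·4) − β²/(2·9) + const.
Setting the derivative to zero: Σxᵢ(yᵢ − βxᵢ)/4 − β/9 = 0, so β = Σxᵢyᵢ / (Σxᵢ² + σ²/τ²).
Σxᵢyᵢ = 5·19 + 6·22 + 3·9 + 3·14 = 296; Σxᵢ² = 79; σ²/τ² = 4/9.
β̂_MAP = 296 / (79 + 4/9) = 296/(715/9) = 2664/715 ≈ 3.726.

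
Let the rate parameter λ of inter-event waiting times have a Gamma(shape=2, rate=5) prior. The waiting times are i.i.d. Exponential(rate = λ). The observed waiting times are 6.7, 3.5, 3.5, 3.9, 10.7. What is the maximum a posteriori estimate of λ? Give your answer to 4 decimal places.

λ̂_MAP = 0.1802

The Exponential(rate=λ) likelihood is ∝ λ^n e^(−λΣtᵢ). Here n = 5 and Σtᵢ = 6.7 + 3.5 + 3.5 + 3.9 + 10.7 = 28.3.
Posterior ∝ λe^(−5λ) · λ^5e^(−28.3λ) = λ^6e^(−33.3λ), i.e. Gamma(7, 33.3).
Mode = (a−1)/b = 6/33.3 ≈ 0.1802.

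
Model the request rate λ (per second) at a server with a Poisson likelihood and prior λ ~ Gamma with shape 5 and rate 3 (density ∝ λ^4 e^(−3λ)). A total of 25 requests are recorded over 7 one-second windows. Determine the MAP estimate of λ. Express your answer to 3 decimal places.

Σxᵢ = 25, n = 7.
Posterior ∝ λ^4e^(−3λ) · λ^25e^(−7λ) = λ^29e^(−10λ), i.e. Gamma(shape=30, rate=10).
The mode of a Gamma(a, b) with a ≥ 1 (shape–rate) is (a−1)/b = 29/10 ≈ 2.900.

λ̂_MAP = 2.900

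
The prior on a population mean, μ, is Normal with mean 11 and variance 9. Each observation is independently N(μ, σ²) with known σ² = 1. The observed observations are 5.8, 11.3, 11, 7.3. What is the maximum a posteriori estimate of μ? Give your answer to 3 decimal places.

n = 4; x̄ = (5.8 + 11.3 + 11 + 7.3)/4 = 35.4/4 = 8.85.
For a Normal prior and Normal likelihood with known variance, the posterior is Normal; its mode equals its mean, the precision-weighted average.
Prior precision 1/σ₀² = 1/9; data precision n/σ² = 4/1 = 4.
μ̂ = ((1/9)·11 + 4·8.85) / (1/9 + 4) = (1648/45)/(37/9) = 1648/185 ≈ 8.908.

μ̂_MAP = 8.908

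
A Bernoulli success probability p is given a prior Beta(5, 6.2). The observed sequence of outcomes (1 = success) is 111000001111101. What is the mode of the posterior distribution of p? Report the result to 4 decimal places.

Prior: Beta(5, 6.2).
Data: 9 successes in 15 trials (from the sequence). The binomial likelihood contributes p^9(1−p)^6, so the posterior is Beta(5+9, 6.2+6) = Beta(14, 12.2).
For Beta(a, b) with a, b > 1 the mode is (a−1)/(a+b−2) = 13/24.2 ≈ 0.5372.

p̂_MAP = 0.5372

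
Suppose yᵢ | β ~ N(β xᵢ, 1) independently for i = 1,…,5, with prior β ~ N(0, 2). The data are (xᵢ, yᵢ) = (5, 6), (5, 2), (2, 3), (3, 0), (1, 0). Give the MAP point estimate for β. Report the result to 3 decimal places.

β̂_MAP = 0.713

log p(β | y) = −Σ(yᵢ − βxᵢ)²/(2·1) − β²/(2·2) + const.
Setting the derivative to zero: Σxᵢ(yᵢ − βxᵢ)/1 − β/2 = 0, so β = Σxᵢyᵢ / (Σxᵢ² + σ²/τ²).
Σxᵢyᵢ = 5·6 + 5·2 + 2·3 + 3·0 + 1·0 = 46; Σxᵢ² = 64; σ²/τ² = 0.5.
β̂_MAP = 46 / (64 + 0.5) = 46/64.5 ≈ 0.713.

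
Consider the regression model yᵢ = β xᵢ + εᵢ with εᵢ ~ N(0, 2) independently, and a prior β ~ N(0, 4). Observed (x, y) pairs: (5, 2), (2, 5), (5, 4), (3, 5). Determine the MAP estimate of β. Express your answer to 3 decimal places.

log p(β | y) = −Σ(yᵢ − βxᵢ)²/(2·2) − β²/(2·4) + const.
Setting the derivative to zero: Σxᵢ(yᵢ − βxᵢ)/2 − β/4 = 0, so β = Σxᵢyᵢ / (Σxᵢ² + σ²/τ²).
Σxᵢyᵢ = 5·2 + 2·5 + 5·4 + 3·5 = 55; Σxᵢ² = 63; σ²/τ² = 0.5.
β̂_MAP = 55 / (63 + 0.5) = 55/63.5 ≈ 0.866.

β̂_MAP = 0.866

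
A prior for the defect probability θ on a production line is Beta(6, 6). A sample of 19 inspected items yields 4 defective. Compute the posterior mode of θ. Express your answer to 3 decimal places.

Prior: Beta(6, 6).
Data: 4 successes in 19 trials. The binomial likelihood contributes θ^4(1−θ)^15, so the posterior is Beta(6+4, 6+15) = Beta(10, 21).
For Beta(a, b) with a, b > 1 the mode is (a−1)/(a+b−2) = 9/29 ≈ 0.310.

θ̂_MAP = 0.310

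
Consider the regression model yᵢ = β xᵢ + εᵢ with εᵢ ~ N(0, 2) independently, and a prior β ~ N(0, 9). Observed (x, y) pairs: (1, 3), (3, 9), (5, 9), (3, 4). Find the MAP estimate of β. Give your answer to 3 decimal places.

β̂_MAP = 1.967

log p(β | y) = −Σ(yᵢ − βxᵢ)²/(2·2) − β²/(2·9) + const.
Setting the derivative to zero: Σxᵢ(yᵢ − βxᵢ)/2 − β/9 = 0, so β = Σxᵢyᵢ / (Σxᵢ² + σ²/τ²).
Σxᵢyᵢ = 1·3 + 3·9 + 5·9 + 3·4 = 87; Σxᵢ² = 44; σ²/τ² = 2/9.
β̂_MAP = 87 / (44 + 2/9) = 87/(398/9) = 783/398 ≈ 1.967.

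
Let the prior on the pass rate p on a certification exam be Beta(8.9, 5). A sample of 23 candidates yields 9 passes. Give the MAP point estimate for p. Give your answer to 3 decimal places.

Prior: Beta(8.9, 5).
Data: 9 successes in 23 trials. The binomial likelihood contributes p^9(1−p)^14, so the posterior is Beta(8.9+9, 5+14) = Beta(17.9, 19).
For Beta(a, b) with a, b > 1 the mode is (a−1)/(a+b−2) = 16.9/34.9 ≈ 0.484.

p̂_MAP = 0.484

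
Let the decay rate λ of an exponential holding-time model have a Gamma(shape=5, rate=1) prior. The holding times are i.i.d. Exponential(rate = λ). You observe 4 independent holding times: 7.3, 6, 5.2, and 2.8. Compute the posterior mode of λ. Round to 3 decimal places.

The Exponential(rate=λ) likelihood is ∝ λ^n e^(−λΣtᵢ). Here n = 4 and Σtᵢ = 7.3 + 6 + 5.2 + 2.8 = 21.3.
Posterior ∝ λ^4e^(−1λ) · λ^4e^(−21.3λ) = λ^8e^(−22.3λ), i.e. Gamma(9, 22.3).
Mode = (a−1)/b = 8/22.3 ≈ 0.359.

λ̂_MAP = 0.359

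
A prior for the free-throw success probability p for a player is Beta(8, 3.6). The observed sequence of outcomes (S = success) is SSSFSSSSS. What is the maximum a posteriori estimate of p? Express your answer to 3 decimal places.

p̂_MAP = 0.806

Prior: Beta(8, 3.6).
Data: 8 successes in 9 trials (from the sequence). The binomial likelihood contributes p^8(1−p)^1, so the posterior is Beta(8+8, 3.6+1) = Beta(16, 4.6).
For Beta(a, b) with a, b > 1 the mode is (a−1)/(a+b−2) = 15/18.6 ≈ 0.806.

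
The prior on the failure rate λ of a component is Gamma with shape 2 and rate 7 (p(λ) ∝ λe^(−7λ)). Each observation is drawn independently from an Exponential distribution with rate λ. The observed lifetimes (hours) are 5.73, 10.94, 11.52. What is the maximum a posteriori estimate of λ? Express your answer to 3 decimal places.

The Exponential(rate=λ) likelihood is ∝ λ^n e^(−λΣtᵢ). Here n = 3 and Σtᵢ = 5.73 + 10.94 + 11.52 = 28.19.
Posterior ∝ λe^(−7λ) · λ^3e^(−28.19λ) = λ^4e^(−35.19λ), i.e. Gamma(5, 35.19).
Mode = (a−1)/b = 4/35.19 ≈ 0.114.

λ̂_MAP = 0.114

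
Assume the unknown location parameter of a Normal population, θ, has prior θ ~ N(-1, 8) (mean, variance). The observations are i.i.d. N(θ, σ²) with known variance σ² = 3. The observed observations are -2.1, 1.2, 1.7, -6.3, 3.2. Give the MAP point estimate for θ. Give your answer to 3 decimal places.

θ̂_MAP = -0.498

n = 5; x̄ = ((-2.1) + 1.2 + 1.7 + (-6.3) + 3.2)/5 = -2.3/5 = -0.46.
For a Normal prior and Normal likelihood with known variance, the posterior is Normal; its mode equals its mean, the precision-weighted average.
Prior precision 1/σ₀² = 1/8 = 0.125; data precision n/σ² = 5/3.
θ̂ = (0.125·(-1) + (5/3)·(-0.46)) / (0.125 + 5/3) = (-107/120)/(43/24) = -107/215 ≈ -0.498.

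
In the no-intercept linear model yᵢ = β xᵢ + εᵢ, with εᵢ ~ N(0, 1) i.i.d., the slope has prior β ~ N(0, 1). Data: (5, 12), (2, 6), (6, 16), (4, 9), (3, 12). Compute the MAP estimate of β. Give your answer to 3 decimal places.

log p(β | y) = −Σ(yᵢ − βxᵢ)²/(2·1) − β²/(2·1) + const.
Setting the derivative to zero: Σxᵢ(yᵢ − βxᵢ)/1 − β/1 = 0, so β = Σxᵢyᵢ / (Σxᵢ² + σ²/τ²).
Σxᵢyᵢ = 5·12 + 2·6 + 6·16 + 4·9 + 3·12 = 240; Σxᵢ² = 90; σ²/τ² = 1.
β̂_MAP = 240 / (90 + 1) = 240/91 ≈ 2.637.

β̂_MAP = 2.637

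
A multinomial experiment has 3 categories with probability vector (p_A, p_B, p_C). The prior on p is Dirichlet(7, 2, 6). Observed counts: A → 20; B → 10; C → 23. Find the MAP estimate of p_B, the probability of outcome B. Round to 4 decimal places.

MAP estimate of p_B = 0.1692

The posterior is Dirichlet(αᵢ + nᵢ) = Dirichlet(27, 12, 29).
For a Dirichlet(a₁,…,a_K) with all aᵢ > 1, the mode has j-th component (aⱼ − 1)/(Σaᵢ − K).
Here Σaᵢ = 68 and K = 3, so p_B = (12 − 1)/(68 − 3) = 11/65 ≈ 0.1692.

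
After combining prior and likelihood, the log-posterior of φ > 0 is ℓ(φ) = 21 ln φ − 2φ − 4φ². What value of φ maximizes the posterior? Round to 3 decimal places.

φ̂_MAP = 1.500

ℓ'(φ) = 21/φ − 2 − 8φ. Setting this to zero and multiplying by φ: 8φ² + 2φ − 21 = 0.
φ = (−2 + √(2² + 4·8·21)) / (2·8) = (−2 + √676) / 16 = (−2 + 26)/16 = 3/2.
ℓ''(φ) = −21/φ² − 8 < 0, confirming a maximum.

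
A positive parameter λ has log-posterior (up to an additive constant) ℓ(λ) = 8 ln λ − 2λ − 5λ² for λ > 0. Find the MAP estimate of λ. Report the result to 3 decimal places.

λ̂_MAP = 0.800

ℓ'(λ) = 8/λ − 2 − 10λ. Setting this to zero and multiplying by λ: 10λ² + 2λ − 8 = 0.
λ = (−2 + √(2² + 4·10·8)) / (2·10) = (−2 + √324) / 20 = (−2 + 18)/20 = 4/5.
ℓ''(λ) = −8/λ² − 10 < 0, confirming a maximum.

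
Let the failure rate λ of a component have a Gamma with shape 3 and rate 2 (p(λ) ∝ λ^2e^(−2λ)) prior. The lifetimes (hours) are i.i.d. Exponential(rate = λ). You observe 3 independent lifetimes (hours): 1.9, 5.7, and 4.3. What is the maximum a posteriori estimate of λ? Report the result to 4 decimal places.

λ̂_MAP = 0.3597

The Exponential(rate=λ) likelihood is ∝ λ^n e^(−λΣtᵢ). Here n = 3 and Σtᵢ = 1.9 + 5.7 + 4.3 = 11.9.
Posterior ∝ λ^2e^(−2λ) · λ^3e^(−11.9λ) = λ^5e^(−13.9λ), i.e. Gamma(6, 13.9).
Mode = (a−1)/b = 5/13.9 ≈ 0.3597.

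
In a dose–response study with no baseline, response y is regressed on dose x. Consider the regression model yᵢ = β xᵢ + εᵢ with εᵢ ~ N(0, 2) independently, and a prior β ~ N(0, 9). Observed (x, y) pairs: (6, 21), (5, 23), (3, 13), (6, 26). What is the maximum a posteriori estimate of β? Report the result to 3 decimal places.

log p(β | y) = −Σ(yᵢ − βxᵢ)²/(2·2) − β²/(2·9) + const.
Setting the derivative to zero: Σxᵢ(yᵢ − βxᵢ)/2 − β/9 = 0, so β = Σxᵢyᵢ / (Σxᵢ² + σ²/τ²).
Σxᵢyᵢ = 6·21 + 5·23 + 3·13 + 6·26 = 436; Σxᵢ² = 106; σ²/τ² = 2/9.
β̂_MAP = 436 / (106 + 2/9) = 436/(956/9) = 981/239 ≈ 4.105.

β̂_MAP = 4.105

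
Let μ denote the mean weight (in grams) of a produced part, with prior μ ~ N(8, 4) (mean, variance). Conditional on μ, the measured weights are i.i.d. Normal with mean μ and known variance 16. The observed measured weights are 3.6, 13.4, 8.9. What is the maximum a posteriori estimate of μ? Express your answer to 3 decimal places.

n = 3; x̄ = (3.6 + 13.4 + 8.9)/3 = 25.9/3 = 259/30 ≈ 8.6333.
For a Normal prior and Normal likelihood with known variance, the posterior is Normal; its mode equals its mean, the precision-weighted average.
Prior precision 1/σ₀² = 1/4 = 0.25; data precision n/σ² = 3/16 = 0.1875.
μ̂ = (0.25·8 + 0.1875·(259/30)) / (0.25 + 0.1875) = 3.61875/0.4375 = 579/70 ≈ 8.271.

μ̂_MAP = 8.271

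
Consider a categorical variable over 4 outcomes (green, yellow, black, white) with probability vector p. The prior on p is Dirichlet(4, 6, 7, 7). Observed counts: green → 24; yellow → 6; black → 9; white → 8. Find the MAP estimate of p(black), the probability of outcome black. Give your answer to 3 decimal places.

The posterior is Dirichlet(αᵢ + nᵢ) = Dirichlet(28, 12, 16, 15).
For a Dirichlet(a₁,…,a_K) with all aᵢ > 1, the mode has j-th component (aⱼ − 1)/(Σaᵢ − K).
Here Σaᵢ = 71 and K = 4, so p(black) = (16 − 1)/(71 − 4) = 15/67 ≈ 0.224.

MAP estimate of p(black) = 0.224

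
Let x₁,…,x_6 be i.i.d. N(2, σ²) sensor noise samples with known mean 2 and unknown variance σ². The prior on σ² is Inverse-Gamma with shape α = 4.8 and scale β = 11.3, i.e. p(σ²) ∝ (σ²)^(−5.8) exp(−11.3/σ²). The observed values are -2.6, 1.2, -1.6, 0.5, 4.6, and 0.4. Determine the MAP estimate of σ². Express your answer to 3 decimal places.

Sum of squared deviations about the known mean: SS = (-2.6−2)² + (1.2−2)² + (-1.6−2)² + (0.5−2)² + (4.6−2)² + (0.4−2)² = 46.33.
The Normal likelihood contributes (σ²)^(−n/2) exp(−SS/(2σ²)), so the posterior is Inverse-Gamma(α + n/2, β + SS/2) = Inverse-Gamma(7.8, 34.465).
The mode of Inverse-Gamma(a, b) is b/(a+1) = 34.465/8.8 ≈ 3.916.

σ̂²_MAP = 3.916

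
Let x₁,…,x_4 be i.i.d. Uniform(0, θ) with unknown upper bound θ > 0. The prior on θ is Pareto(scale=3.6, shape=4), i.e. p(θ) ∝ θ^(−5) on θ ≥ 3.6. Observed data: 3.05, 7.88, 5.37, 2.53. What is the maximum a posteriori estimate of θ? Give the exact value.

θ̂_MAP = 7.88

The Uniform(0, θ) likelihood is θ^(−n) for θ ≥ max(xᵢ), zero otherwise. Here max(xᵢ) = 7.88.
Posterior ∝ θ^(−5) · θ^(−4) = θ^(−9) on θ ≥ max(3.6, 7.88) = 7.88.
This density is strictly decreasing in θ, so the posterior mode lies at the lower boundary of the support.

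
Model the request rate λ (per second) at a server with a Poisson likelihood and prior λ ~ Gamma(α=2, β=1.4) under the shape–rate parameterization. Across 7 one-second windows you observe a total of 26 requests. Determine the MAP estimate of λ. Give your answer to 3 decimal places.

λ̂_MAP = 3.214

Σxᵢ = 26, n = 7.
Posterior ∝ λe^(−1.4λ) · λ^26e^(−7λ) = λ^27e^(−8.4λ), i.e. Gamma(shape=28, rate=8.4).
The mode of a Gamma(a, b) with a ≥ 1 (shape–rate) is (a−1)/b = 27/8.4 ≈ 3.214.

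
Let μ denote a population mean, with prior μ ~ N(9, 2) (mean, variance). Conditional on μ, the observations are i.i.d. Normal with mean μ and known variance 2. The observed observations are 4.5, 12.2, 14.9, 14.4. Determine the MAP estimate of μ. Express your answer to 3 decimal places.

μ̂_MAP = 11.000

n = 4; x̄ = (4.5 + 12.2 + 14.9 + 14.4)/4 = 46/4 = 11.5.
For a Normal prior and Normal likelihood with known variance, the posterior is Normal; its mode equals its mean, the precision-weighted average.
Prior precision 1/σ₀² = 1/2 = 0.5; data precision n/σ² = 4/2 = 2.
μ̂ = (0.5·9 + 2·11.5) / (0.5 + 2) = 27.5/2.5 = 11.000.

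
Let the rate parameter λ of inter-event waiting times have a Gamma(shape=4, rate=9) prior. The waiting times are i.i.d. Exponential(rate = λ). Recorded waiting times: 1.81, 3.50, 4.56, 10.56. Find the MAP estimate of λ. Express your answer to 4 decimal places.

λ̂_MAP = 0.2379

The Exponential(rate=λ) likelihood is ∝ λ^n e^(−λΣtᵢ). Here n = 4 and Σtᵢ = 1.81 + 3.50 + 4.56 + 10.56 = 20.43.
Posterior ∝ λ^3e^(−9λ) · λ^4e^(−20.43λ) = λ^7e^(−29.43λ), i.e. Gamma(8, 29.43).
Mode = (a−1)/b = 7/29.43 ≈ 0.2379.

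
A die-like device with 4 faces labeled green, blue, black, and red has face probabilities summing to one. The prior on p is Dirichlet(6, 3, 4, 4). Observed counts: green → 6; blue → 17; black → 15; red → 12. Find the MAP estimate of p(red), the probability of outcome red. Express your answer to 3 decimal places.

The posterior is Dirichlet(αᵢ + nᵢ) = Dirichlet(12, 20, 19, 16).
For a Dirichlet(a₁,…,a_K) with all aᵢ > 1, the mode has j-th component (aⱼ − 1)/(Σaᵢ − K).
Here Σaᵢ = 67 and K = 4, so p(red) = (16 − 1)/(67 − 4) = 15/63 ≈ 0.238.

MAP estimate of p(red) = 0.238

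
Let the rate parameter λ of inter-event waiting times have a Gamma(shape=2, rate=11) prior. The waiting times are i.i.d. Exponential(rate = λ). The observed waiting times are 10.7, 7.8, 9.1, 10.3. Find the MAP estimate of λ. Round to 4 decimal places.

The Exponential(rate=λ) likelihood is ∝ λ^n e^(−λΣtᵢ). Here n = 4 and Σtᵢ = 10.7 + 7.8 + 9.1 + 10.3 = 37.9.
Posterior ∝ λe^(−11λ) · λ^4e^(−37.9λ) = λ^5e^(−48.9λ), i.e. Gamma(6, 48.9).
Mode = (a−1)/b = 5/48.9 ≈ 0.1022.

λ̂_MAP = 0.1022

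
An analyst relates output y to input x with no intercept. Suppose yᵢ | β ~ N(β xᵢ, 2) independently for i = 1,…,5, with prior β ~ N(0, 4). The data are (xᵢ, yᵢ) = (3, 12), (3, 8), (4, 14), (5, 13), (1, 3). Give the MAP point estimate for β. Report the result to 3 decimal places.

β̂_MAP = 3.041

log p(β | y) = −Σ(yᵢ − βxᵢ)²/(2·2) − β²/(2·4) + const.
Setting the derivative to zero: Σxᵢ(yᵢ − βxᵢ)/2 − β/4 = 0, so β = Σxᵢyᵢ / (Σxᵢ² + σ²/τ²).
Σxᵢyᵢ = 3·12 + 3·8 + 4·14 + 5·13 + 1·3 = 184; Σxᵢ² = 60; σ²/τ² = 0.5.
β̂_MAP = 184 / (60 + 0.5) = 184/60.5 ≈ 3.041.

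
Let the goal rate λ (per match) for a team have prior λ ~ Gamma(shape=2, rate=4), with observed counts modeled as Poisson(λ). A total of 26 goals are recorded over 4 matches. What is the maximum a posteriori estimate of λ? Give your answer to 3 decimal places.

λ̂_MAP = 3.375

Σxᵢ = 26, n = 4.
Posterior ∝ λe^(−4λ) · λ^26e^(−4λ) = λ^27e^(−8λ), i.e. Gamma(shape=28, rate=8).
The mode of a Gamma(a, b) with a ≥ 1 (shape–rate) is (a−1)/b = 27/8 ≈ 3.375.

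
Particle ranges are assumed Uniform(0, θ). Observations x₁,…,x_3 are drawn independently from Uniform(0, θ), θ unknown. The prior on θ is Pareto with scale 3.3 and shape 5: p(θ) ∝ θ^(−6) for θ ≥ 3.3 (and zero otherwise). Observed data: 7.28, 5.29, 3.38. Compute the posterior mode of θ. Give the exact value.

θ̂_MAP = 7.28

The Uniform(0, θ) likelihood is θ^(−n) for θ ≥ max(xᵢ), zero otherwise. Here max(xᵢ) = 7.28.
Posterior ∝ θ^(−6) · θ^(−3) = θ^(−9) on θ ≥ max(3.3, 7.28) = 7.28.
This density is strictly decreasing in θ, so the posterior mode lies at the lower boundary of the support.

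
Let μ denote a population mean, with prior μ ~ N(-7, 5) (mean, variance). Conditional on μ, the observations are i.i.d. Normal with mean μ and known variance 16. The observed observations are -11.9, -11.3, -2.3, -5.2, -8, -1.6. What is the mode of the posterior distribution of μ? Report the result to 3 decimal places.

n = 6; x̄ = ((-11.9) + (-11.3) + (-2.3) + (-5.2) + (-8) + (-1.6))/6 = -40.3/6 = -403/60 ≈ -6.7167.
For a Normal prior and Normal likelihood with known variance, the posterior is Normal; its mode equals its mean, the precision-weighted average.
Prior precision 1/σ₀² = 1/5 = 0.2; data precision n/σ² = 6/16 = 0.375.
μ̂ = (0.2·(-7) + 0.375·(-403/60)) / (0.2 + 0.375) = (-3.91875)/0.575 = -627/92 ≈ -6.815.

μ̂_MAP = -6.815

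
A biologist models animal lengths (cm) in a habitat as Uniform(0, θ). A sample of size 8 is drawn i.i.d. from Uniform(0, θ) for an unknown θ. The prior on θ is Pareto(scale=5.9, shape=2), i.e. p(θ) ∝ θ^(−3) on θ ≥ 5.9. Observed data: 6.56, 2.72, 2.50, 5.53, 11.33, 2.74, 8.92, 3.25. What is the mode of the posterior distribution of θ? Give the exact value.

θ̂_MAP = 11.33

The Uniform(0, θ) likelihood is θ^(−n) for θ ≥ max(xᵢ), zero otherwise. Here max(xᵢ) = 11.33.
Posterior ∝ θ^(−3) · θ^(−8) = θ^(−11) on θ ≥ max(5.9, 11.33) = 11.33.
This density is strictly decreasing in θ, so the posterior mode lies at the lower boundary of the support.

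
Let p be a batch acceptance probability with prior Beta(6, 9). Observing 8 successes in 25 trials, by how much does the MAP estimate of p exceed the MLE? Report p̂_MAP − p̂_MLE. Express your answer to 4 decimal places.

Posterior is Beta(14, 26); MAP = (14−1)/(40−2) = 13/38 ≈ 0.34211.
MLE ignores the prior: p̂_MLE = k/n = 8/25 ≈ 0.32000.
Difference = 13/38 − 8/25 = 21/950 ≈ 0.0221.

MAP − MLE = 0.0221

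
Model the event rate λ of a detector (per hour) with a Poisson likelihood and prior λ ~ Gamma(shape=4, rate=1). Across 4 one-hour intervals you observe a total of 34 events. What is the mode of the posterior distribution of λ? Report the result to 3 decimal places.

λ̂_MAP = 7.400

Σxᵢ = 34, n = 4.
Posterior ∝ λ^3e^(−1λ) · λ^34e^(−4λ) = λ^37e^(−5λ), i.e. Gamma(shape=38, rate=5).
The mode of a Gamma(a, b) with a ≥ 1 (shape–rate) is (a−1)/b = 37/5 ≈ 7.400.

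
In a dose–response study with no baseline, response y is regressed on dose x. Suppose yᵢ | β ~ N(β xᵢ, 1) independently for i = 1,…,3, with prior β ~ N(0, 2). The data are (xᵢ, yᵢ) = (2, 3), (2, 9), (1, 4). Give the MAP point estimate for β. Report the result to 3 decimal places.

log p(β | y) = −Σ(yᵢ − βxᵢ)²/(2·1) − β²/(2·2) + const.
Setting the derivative to zero: Σxᵢ(yᵢ − βxᵢ)/1 − β/2 = 0, so β = Σxᵢyᵢ / (Σxᵢ² + σ²/τ²).
Σxᵢyᵢ = 2·3 + 2·9 + 1·4 = 28; Σxᵢ² = 9; σ²/τ² = 0.5.
β̂_MAP = 28 / (9 + 0.5) = 28/9.5 ≈ 2.947.

β̂_MAP = 2.947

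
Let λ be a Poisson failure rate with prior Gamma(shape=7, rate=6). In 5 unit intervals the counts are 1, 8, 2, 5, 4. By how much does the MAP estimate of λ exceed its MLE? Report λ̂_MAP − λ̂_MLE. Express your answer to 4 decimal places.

Σxᵢ = 20. Posterior is Gamma(27, 11); MAP = (27−1)/11 = 26/11 ≈ 2.36364.
MLE = x̄ = 20/5 ≈ 4.00000.
Difference = 26/11 − 20/5 = -18/11 ≈ -1.6364.

MAP − MLE = -1.6364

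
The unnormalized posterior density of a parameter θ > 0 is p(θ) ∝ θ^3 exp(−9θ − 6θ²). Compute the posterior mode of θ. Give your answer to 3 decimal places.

θ̂_MAP = 0.250

ℓ'(θ) = 3/θ − 9 − 12θ. Setting this to zero and multiplying by θ: 12θ² + 9θ − 3 = 0.
θ = (−9 + √(9² + 4·12·3)) / (2·12) = (−9 + √225) / 24 = (−9 + 15)/24 = 1/4.
ℓ''(θ) = −3/θ² − 12 < 0, confirming a maximum.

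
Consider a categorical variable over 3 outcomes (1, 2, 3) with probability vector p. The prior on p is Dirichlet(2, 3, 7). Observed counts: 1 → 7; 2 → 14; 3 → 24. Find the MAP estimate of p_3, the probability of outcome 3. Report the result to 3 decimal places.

The posterior is Dirichlet(αᵢ + nᵢ) = Dirichlet(9, 17, 31).
For a Dirichlet(a₁,…,a_K) with all aᵢ > 1, the mode has j-th component (aⱼ − 1)/(Σaᵢ − K).
Here Σaᵢ = 57 and K = 3, so p_3 = (31 − 1)/(57 − 3) = 30/54 ≈ 0.556.

MAP estimate: 0.556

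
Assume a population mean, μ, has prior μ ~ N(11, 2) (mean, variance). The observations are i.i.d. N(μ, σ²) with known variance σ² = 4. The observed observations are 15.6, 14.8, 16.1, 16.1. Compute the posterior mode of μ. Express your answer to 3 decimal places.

n = 4; x̄ = (15.6 + 14.8 + 16.1 + 16.1)/4 = 62.6/4 = 15.65.
For a Normal prior and Normal likelihood with known variance, the posterior is Normal; its mode equals its mean, the precision-weighted average.
Prior precision 1/σ₀² = 1/2 = 0.5; data precision n/σ² = 4/4 = 1.
μ̂ = (0.5·11 + 1·15.65) / (0.5 + 1) = 21.15/1.5 = 14.100.

μ̂_MAP = 14.100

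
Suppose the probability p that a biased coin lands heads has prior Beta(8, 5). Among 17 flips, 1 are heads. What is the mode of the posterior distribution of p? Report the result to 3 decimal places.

Prior: Beta(8, 5).
Data: 1 success in 17 trials. The binomial likelihood contributes p(1−p)^16, so the posterior is Beta(8+1, 5+16) = Beta(9, 21).
For Beta(a, b) with a, b > 1 the mode is (a−1)/(a+b−2) = 8/28 ≈ 0.286.

p̂_MAP = 0.286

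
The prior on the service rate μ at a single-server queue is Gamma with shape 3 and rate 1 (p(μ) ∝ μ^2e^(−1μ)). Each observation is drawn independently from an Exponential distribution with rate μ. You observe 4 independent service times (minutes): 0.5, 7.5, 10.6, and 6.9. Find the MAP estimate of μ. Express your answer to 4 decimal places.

μ̂_MAP = 0.2264

The Exponential(rate=μ) likelihood is ∝ μ^n e^(−μΣtᵢ). Here n = 4 and Σtᵢ = 0.5 + 7.5 + 10.6 + 6.9 = 25.5.
Posterior ∝ μ^2e^(−1μ) · μ^4e^(−25.5μ) = μ^6e^(−26.5μ), i.e. Gamma(7, 26.5).
Mode = (a−1)/b = 6/26.5 ≈ 0.2264.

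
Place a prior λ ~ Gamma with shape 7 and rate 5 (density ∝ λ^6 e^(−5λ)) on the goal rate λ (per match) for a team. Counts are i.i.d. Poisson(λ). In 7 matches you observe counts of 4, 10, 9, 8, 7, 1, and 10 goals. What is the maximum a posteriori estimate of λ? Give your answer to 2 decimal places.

λ̂_MAP = 4.58

Σxᵢ = 4+10+9+8+7+1+10 = 49, with n = 7.
Posterior ∝ λ^6e^(−5λ) · λ^49e^(−7λ) = λ^55e^(−12λ), i.e. Gamma(shape=56, rate=12).
The mode of a Gamma(a, b) with a ≥ 1 (shape–rate) is (a−1)/b = 55/12 ≈ 4.58.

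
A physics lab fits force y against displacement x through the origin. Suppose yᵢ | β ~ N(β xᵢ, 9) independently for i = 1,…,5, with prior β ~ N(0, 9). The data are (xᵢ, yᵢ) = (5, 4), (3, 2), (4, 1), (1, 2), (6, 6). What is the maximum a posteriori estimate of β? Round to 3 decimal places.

β̂_MAP = 0.773

log p(β | y) = −Σ(yᵢ − βxᵢ)²/(2·9) − β²/(2·9) + const.
Setting the derivative to zero: Σxᵢ(yᵢ − βxᵢ)/9 − β/9 = 0, so β = Σxᵢyᵢ / (Σxᵢ² + σ²/τ²).
Σxᵢyᵢ = 5·4 + 3·2 + 4·1 + 1·2 + 6·6 = 68; Σxᵢ² = 87; σ²/τ² = 1.
β̂_MAP = 68 / (87 + 1) = 68/88 ≈ 0.773.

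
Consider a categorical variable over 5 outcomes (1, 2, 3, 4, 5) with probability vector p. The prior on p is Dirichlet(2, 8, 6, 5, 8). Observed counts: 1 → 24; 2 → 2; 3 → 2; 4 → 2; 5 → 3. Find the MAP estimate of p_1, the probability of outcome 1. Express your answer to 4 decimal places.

MAP estimate: 0.4386

The posterior is Dirichlet(αᵢ + nᵢ) = Dirichlet(26, 10, 8, 7, 11).
For a Dirichlet(a₁,…,a_K) with all aᵢ > 1, the mode has j-th component (aⱼ − 1)/(Σaᵢ − K).
Here Σaᵢ = 62 and K = 5, so p_1 = (26 − 1)/(62 − 5) = 25/57 ≈ 0.4386.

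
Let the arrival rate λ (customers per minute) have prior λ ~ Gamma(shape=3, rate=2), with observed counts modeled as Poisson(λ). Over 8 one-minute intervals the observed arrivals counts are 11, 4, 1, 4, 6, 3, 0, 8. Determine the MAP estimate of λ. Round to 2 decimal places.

λ̂_MAP = 3.90

Σxᵢ = 11+4+1+4+6+3+0+8 = 37, with n = 8.
Posterior ∝ λ^2e^(−2λ) · λ^37e^(−8λ) = λ^39e^(−10λ), i.e. Gamma(shape=40, rate=10).
The mode of a Gamma(a, b) with a ≥ 1 (shape–rate) is (a−1)/b = 39/10 ≈ 3.90.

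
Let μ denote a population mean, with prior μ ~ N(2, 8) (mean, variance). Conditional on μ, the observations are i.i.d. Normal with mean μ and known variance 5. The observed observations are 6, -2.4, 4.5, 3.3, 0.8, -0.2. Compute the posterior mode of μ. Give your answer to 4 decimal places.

n = 6; x̄ = (6 + (-2.4) + 4.5 + 3.3 + 0.8 + (-0.2))/6 = 12/6 = 2.
For a Normal prior and Normal likelihood with known variance, the posterior is Normal; its mode equals its mean, the precision-weighted average.
Prior precision 1/σ₀² = 1/8 = 0.125; data precision n/σ² = 6/5 = 1.2.
μ̂ = (0.125·2 + 1.2·2) / (0.125 + 1.2) = 2.65/1.325 = 2.0000.

μ̂_MAP = 2.0000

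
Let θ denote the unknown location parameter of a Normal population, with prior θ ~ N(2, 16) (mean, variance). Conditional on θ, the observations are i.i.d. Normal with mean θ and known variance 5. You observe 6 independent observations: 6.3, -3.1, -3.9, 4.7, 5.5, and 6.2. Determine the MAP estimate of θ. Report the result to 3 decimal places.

n = 6; x̄ = (6.3 + (-3.1) + (-3.9) + 4.7 + 5.5 + 6.2)/6 = 15.7/6 = 157/60 ≈ 2.6167.
For a Normal prior and Normal likelihood with known variance, the posterior is Normal; its mode equals its mean, the precision-weighted average.
Prior precision 1/σ₀² = 1/16 = 0.0625; data precision n/σ² = 6/5 = 1.2.
θ̂ = (0.0625·2 + 1.2·(157/60)) / (0.0625 + 1.2) = 3.265/1.2625 = 1306/505 ≈ 2.586.

θ̂_MAP = 2.586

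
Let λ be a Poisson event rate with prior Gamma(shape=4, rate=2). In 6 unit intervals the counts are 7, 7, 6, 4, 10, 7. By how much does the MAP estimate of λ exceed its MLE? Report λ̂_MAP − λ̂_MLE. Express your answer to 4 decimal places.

Σxᵢ = 41. Posterior is Gamma(45, 8); MAP = (45−1)/8 = 44/8 ≈ 5.50000.
MLE = x̄ = 41/6 ≈ 6.83333.
Difference = 44/8 − 41/6 = -4/3 ≈ -1.3333.

MAP − MLE = -1.3333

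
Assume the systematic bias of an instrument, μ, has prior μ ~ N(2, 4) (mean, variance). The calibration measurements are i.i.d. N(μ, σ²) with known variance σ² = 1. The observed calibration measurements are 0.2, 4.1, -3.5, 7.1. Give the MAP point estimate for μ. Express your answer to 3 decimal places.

n = 4; x̄ = (0.2 + 4.1 + (-3.5) + 7.1)/4 = 7.9/4 = 1.975.
For a Normal prior and Normal likelihood with known variance, the posterior is Normal; its mode equals its mean, the precision-weighted average.
Prior precision 1/σ₀² = 1/4 = 0.25; data precision n/σ² = 4/1 = 4.
μ̂ = (0.25·2 + 4·1.975) / (0.25 + 4) = 8.4/4.25 = 168/85 ≈ 1.976.

μ̂_MAP = 1.976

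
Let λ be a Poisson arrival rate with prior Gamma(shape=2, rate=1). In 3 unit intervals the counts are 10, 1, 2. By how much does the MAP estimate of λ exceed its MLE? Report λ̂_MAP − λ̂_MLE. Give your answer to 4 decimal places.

MAP − MLE = -0.8333

Σxᵢ = 13. Posterior is Gamma(15, 4); MAP = (15−1)/4 = 14/4 ≈ 3.50000.
MLE = x̄ = 13/3 ≈ 4.33333.
Difference = 14/4 − 13/3 = -5/6 ≈ -0.8333.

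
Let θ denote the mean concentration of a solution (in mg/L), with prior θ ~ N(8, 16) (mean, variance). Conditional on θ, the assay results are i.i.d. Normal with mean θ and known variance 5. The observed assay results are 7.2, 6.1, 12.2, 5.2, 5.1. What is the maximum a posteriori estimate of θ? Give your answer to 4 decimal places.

n = 5; x̄ = (7.2 + 6.1 + 12.2 + 5.2 + 5.1)/5 = 35.8/5 = 7.16.
For a Normal prior and Normal likelihood with known variance, the posterior is Normal; its mode equals its mean, the precision-weighted average.
Prior precision 1/σ₀² = 1/16 = 0.0625; data precision n/σ² = 5/5 = 1.
θ̂ = (0.0625·8 + 1·7.16) / (0.0625 + 1) = 7.66/1.0625 = 3064/425 ≈ 7.2094.

θ̂_MAP = 7.2094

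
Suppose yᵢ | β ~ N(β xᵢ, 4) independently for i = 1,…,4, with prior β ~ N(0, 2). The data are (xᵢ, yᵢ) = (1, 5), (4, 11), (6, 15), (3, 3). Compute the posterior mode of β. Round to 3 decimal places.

log p(β | y) = −Σ(yᵢ − βxᵢ)²/(2·4) − β²/(2·2) + const.
Setting the derivative to zero: Σxᵢ(yᵢ − βxᵢ)/4 − β/2 = 0, so β = Σxᵢyᵢ / (Σxᵢ² + σ²/τ²).
Σxᵢyᵢ = 1·5 + 4·11 + 6·15 + 3·3 = 148; Σxᵢ² = 62; σ²/τ² = 2.
β̂_MAP = 148 / (62 + 2) = 148/64 ≈ 2.313.

β̂_MAP = 2.313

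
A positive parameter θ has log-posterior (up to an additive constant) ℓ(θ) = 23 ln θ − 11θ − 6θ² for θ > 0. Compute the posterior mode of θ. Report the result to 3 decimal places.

ℓ'(θ) = 23/θ − 11 − 12θ. Setting this to zero and multiplying by θ: 12θ² + 11θ − 23 = 0.
θ = (−11 + √(11² + 4·12·23)) / (2·12) = (−11 + √1225) / 24 = (−11 + 35)/24 = 1.
ℓ''(θ) = −23/θ² − 12 < 0, confirming a maximum.

θ̂_MAP = 1.000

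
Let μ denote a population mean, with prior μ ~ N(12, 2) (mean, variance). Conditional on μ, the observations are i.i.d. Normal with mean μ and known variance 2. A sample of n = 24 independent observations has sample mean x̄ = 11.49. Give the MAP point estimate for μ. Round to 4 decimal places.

n = 24, x̄ = 11.49.
For a Normal prior and Normal likelihood with known variance, the posterior is Normal; its mode equals its mean, the precision-weighted average.
Prior precision 1/σ₀² = 1/2 = 0.5; data precision n/σ² = 24/2 = 12.
μ̂ = (0.5·12 + 12·11.49) / (0.5 + 12) = 143.88/12.5 = 11.5104.

μ̂_MAP = 11.5104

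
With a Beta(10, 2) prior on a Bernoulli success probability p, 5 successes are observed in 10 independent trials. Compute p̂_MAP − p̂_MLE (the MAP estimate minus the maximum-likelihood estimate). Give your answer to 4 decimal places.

Posterior is Beta(15, 7); MAP = (15−1)/(22−2) = 14/20 ≈ 0.70000.
MLE ignores the prior: p̂_MLE = k/n = 5/10 ≈ 0.50000.
Difference = 14/20 − 5/10 = 1/5 ≈ 0.2000.

MAP − MLE = 0.2000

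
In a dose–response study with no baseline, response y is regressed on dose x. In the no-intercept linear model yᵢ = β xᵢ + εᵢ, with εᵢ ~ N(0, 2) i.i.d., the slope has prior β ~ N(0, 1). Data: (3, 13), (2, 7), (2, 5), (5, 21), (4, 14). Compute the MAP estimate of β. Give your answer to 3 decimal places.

log p(β | y) = −Σ(yᵢ − βxᵢ)²/(2·2) − β²/(2·1) + const.
Setting the derivative to zero: Σxᵢ(yᵢ − βxᵢ)/2 − β/1 = 0, so β = Σxᵢyᵢ / (Σxᵢ² + σ²/τ²).
Σxᵢyᵢ = 3·13 + 2·7 + 2·5 + 5·21 + 4·14 = 224; Σxᵢ² = 58; σ²/τ² = 2.
β̂_MAP = 224 / (58 + 2) = 224/60 ≈ 3.733.

β̂_MAP = 3.733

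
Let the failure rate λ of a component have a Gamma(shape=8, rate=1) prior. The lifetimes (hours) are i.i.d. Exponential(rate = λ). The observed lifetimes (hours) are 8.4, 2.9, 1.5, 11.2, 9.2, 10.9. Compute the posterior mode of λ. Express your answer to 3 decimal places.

The Exponential(rate=λ) likelihood is ∝ λ^n e^(−λΣtᵢ). Here n = 6 and Σtᵢ = 8.4 + 2.9 + 1.5 + 11.2 + 9.2 + 10.9 = 44.1.
Posterior ∝ λ^7e^(−1λ) · λ^6e^(−44.1λ) = λ^13e^(−45.1λ), i.e. Gamma(14, 45.1).
Mode = (a−1)/b = 13/45.1 ≈ 0.288.

λ̂_MAP = 0.288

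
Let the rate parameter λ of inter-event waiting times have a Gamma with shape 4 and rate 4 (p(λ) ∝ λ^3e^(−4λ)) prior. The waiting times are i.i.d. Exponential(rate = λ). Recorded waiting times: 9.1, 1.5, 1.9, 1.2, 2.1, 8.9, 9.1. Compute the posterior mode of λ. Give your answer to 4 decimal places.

The Exponential(rate=λ) likelihood is ∝ λ^n e^(−λΣtᵢ). Here n = 7 and Σtᵢ = 9.1 + 1.5 + 1.9 + 1.2 + 2.1 + 8.9 + 9.1 = 33.8.
Posterior ∝ λ^3e^(−4λ) · λ^7e^(−33.8λ) = λ^10e^(−37.8λ), i.e. Gamma(11, 37.8).
Mode = (a−1)/b = 10/37.8 ≈ 0.2646.

λ̂_MAP = 0.2646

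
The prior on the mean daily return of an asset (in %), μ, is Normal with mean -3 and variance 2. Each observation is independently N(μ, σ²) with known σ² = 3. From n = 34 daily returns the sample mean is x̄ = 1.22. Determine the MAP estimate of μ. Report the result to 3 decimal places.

μ̂_MAP = 1.042

n = 34, x̄ = 1.22.
For a Normal prior and Normal likelihood with known variance, the posterior is Normal; its mode equals its mean, the precision-weighted average.
Prior precision 1/σ₀² = 1/2 = 0.5; data precision n/σ² = 34/3.
μ̂ = (0.5·(-3) + (34/3)·1.22) / (0.5 + 34/3) = (1849/150)/(71/6) = 1849/1775 ≈ 1.042.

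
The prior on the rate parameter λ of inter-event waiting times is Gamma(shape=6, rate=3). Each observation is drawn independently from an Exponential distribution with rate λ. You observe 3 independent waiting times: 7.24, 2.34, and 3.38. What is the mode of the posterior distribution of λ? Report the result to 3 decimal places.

The Exponential(rate=λ) likelihood is ∝ λ^n e^(−λΣtᵢ). Here n = 3 and Σtᵢ = 7.24 + 2.34 + 3.38 = 12.96.
Posterior ∝ λ^5e^(−3λ) · λ^3e^(−12.96λ) = λ^8e^(−15.96λ), i.e. Gamma(9, 15.96).
Mode = (a−1)/b = 8/15.96 ≈ 0.501.

λ̂_MAP = 0.501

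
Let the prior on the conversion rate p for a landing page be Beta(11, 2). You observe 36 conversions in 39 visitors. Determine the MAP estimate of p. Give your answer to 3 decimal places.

p̂_MAP = 0.920

Prior: Beta(11, 2).
Data: 36 successes in 39 trials. The binomial likelihood contributes p^36(1−p)^3, so the posterior is Beta(11+36, 2+3) = Beta(47, 5).
For Beta(a, b) with a, b > 1 the mode is (a−1)/(a+b−2) = 46/50 ≈ 0.920.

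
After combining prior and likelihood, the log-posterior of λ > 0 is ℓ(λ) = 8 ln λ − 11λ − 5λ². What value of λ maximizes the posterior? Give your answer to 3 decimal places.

ℓ'(λ) = 8/λ − 11 − 10λ. Setting this to zero and multiplying by λ: 10λ² + 11λ − 8 = 0.
λ = (−11 + √(11² + 4·10·8)) / (2·10) = (−11 + √441) / 20 = (−11 + 21)/20 = 1/2.
ℓ''(λ) = −8/λ² − 10 < 0, confirming a maximum.

λ̂_MAP = 0.500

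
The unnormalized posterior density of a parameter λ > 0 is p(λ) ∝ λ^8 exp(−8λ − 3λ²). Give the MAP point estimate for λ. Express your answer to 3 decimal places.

λ̂_MAP = 0.667

ℓ'(λ) = 8/λ − 8 − 6λ. Setting this to zero and multiplying by λ: 6λ² + 8λ − 8 = 0.
λ = (−8 + √(8² + 4·6·8)) / (2·6) = (−8 + √256) / 12 = (−8 + 16)/12 = 2/3.
ℓ''(λ) = −8/λ² − 6 < 0, confirming a maximum.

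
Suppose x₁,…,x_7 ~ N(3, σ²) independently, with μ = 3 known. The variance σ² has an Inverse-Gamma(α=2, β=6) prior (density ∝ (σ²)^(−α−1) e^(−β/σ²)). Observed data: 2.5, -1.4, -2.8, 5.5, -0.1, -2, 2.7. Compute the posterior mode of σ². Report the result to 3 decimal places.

σ̂²_MAP = 8.169

Sum of squared deviations about the known mean: SS = (2.5−3)² + (-1.4−3)² + (-2.8−3)² + (5.5−3)² + (-0.1−3)² + (-2−3)² + (2.7−3)² = 94.2.
The Normal likelihood contributes (σ²)^(−n/2) exp(−SS/(2σ²)), so the posterior is Inverse-Gamma(α + n/2, β + SS/2) = Inverse-Gamma(5.5, 53.1).
The mode of Inverse-Gamma(a, b) is b/(a+1) = 53.1/6.5 ≈ 8.169.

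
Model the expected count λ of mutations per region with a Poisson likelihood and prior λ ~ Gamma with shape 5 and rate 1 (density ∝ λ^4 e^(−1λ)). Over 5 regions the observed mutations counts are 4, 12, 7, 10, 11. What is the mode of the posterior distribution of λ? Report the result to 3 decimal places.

λ̂_MAP = 8.000

Σxᵢ = 4+12+7+10+11 = 44, with n = 5.
Posterior ∝ λ^4e^(−1λ) · λ^44e^(−5λ) = λ^48e^(−6λ), i.e. Gamma(shape=49, rate=6).
The mode of a Gamma(a, b) with a ≥ 1 (shape–rate) is (a−1)/b = 48/6 ≈ 8.000.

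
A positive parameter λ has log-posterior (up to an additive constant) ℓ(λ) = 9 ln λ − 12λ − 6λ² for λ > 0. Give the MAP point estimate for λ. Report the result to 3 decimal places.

λ̂_MAP = 0.500

ℓ'(λ) = 9/λ − 12 − 12λ. Setting this to zero and multiplying by λ: 12λ² + 12λ − 9 = 0.
λ = (−12 + √(12² + 4·12·9)) / (2·12) = (−12 + √576) / 24 = (−12 + 24)/24 = 1/2.
ℓ''(λ) = −9/λ² − 12 < 0, confirming a maximum.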